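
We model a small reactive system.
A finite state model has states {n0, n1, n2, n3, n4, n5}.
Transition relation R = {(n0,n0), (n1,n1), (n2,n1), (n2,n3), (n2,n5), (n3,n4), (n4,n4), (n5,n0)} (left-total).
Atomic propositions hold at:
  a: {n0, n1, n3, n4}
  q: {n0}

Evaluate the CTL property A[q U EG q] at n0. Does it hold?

EG q: greatest fixpoint, start Z0 = {n0}, keep only states in Sat with some successor in Z. Already a fixed point.
Sat(EG q) = {n0}
A[q U EG q]: least fixpoint, start Z0 = Sat(EG q) = {n0}, add states in Sat(q) with every successor in Z. Already a fixed point.
Sat(A[q U EG q]) = {n0}
n0 ∈ Sat(A[q U EG q]) = {n0}, so the formula holds at n0.

Yes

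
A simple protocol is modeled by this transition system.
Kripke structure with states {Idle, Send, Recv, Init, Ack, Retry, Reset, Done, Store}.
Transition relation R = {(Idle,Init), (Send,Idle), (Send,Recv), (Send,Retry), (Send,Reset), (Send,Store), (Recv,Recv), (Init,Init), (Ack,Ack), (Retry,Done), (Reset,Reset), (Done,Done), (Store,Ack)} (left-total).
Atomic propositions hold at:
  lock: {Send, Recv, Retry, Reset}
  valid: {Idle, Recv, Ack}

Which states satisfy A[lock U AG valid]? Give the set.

AG valid: greatest fixpoint, start Z0 = {Idle, Recv, Ack}, keep only states in Sat with every successor in Z. Z1 = {Recv, Ack}; fixed.
Sat(AG valid) = {Recv, Ack}
A[lock U AG valid]: least fixpoint, start Z0 = Sat(AG valid) = {Recv, Ack}, add states in Sat(lock) with every successor in Z. Already a fixed point.
Sat(A[lock U AG valid]) = {Recv, Ack}

{Recv, Ack}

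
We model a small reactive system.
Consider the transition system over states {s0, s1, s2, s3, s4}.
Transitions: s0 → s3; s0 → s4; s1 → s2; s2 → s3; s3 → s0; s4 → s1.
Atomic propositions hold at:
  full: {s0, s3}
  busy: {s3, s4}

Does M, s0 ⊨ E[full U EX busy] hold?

Sat(EX busy) = {s : some successor in {s3, s4}} = {s0, s2}
E[full U EX busy]: least fixpoint, start Z0 = Sat(EX busy) = {s0, s2}, add states in Sat(full) with some successor in Z. Z1 = {s0, s2, s3}; fixed.
Sat(E[full U EX busy]) = {s0, s2, s3}
s0 ∈ Sat(E[full U EX busy]) = {s0, s2, s3}, so the formula holds at s0.

Yes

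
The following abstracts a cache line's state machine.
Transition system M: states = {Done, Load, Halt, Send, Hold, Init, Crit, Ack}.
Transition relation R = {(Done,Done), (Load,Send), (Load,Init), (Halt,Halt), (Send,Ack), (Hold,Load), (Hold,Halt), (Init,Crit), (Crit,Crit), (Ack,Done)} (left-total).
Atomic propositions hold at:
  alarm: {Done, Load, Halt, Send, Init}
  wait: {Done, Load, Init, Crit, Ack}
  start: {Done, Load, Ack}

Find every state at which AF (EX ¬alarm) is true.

Sat(¬alarm) = {Hold, Crit, Ack}
Sat(EX ¬alarm) = {s : some successor in {Hold, Crit, Ack}} = {Send, Init, Crit}
AF (EX ¬alarm): least fixpoint, start Z0 = {Send, Init, Crit}, add states with every successor in Z. Z1 = {Load, Send, Init, Crit}; fixed.
Sat(AF (EX ¬alarm)) = {Load, Send, Init, Crit}

{Load, Send, Init, Crit}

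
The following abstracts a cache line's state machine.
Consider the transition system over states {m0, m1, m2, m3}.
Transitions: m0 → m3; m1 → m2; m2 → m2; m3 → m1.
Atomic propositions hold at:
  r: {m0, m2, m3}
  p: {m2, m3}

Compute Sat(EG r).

EG r: greatest fixpoint, start Z0 = {m0, m2, m3}, keep only states in Sat with some successor in Z. Z1 = {m0, m2}; Z2 = {m2}; fixed.
Sat(EG r) = {m2}

{m2}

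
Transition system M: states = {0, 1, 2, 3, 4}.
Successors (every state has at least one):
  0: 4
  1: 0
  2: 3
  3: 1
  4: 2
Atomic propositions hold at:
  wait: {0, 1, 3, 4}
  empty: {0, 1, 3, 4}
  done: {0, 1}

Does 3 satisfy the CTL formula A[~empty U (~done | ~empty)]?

Yes

Sat(~empty) = {2}
Sat(~done) = {2, 3, 4}
Sat(~done | ~empty) = {2, 3, 4}
A[~empty U (~done | ~empty)]: least fixpoint, start Z0 = Sat((~done | ~empty)) = {2, 3, 4}, add states in Sat(~empty) with every successor in Z. Already a fixed point.
Sat(A[~empty U (~done | ~empty)]) = {2, 3, 4}
3 ∈ Sat(A[~empty U (~done | ~empty)]) = {2, 3, 4}, so the formula holds at 3.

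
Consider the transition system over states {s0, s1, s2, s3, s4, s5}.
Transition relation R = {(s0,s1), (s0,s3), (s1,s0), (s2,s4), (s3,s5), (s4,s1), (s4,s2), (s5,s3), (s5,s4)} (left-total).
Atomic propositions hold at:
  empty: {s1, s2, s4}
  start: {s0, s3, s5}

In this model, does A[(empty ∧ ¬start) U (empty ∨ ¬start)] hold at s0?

Sat(¬start) = {s1, s2, s4}
Sat(empty ∧ ¬start) = {s1, s2, s4}
Sat(empty ∨ ¬start) = {s1, s2, s4}
A[(empty ∧ ¬start) U (empty ∨ ¬start)]: least fixpoint, start Z0 = Sat((empty ∨ ¬start)) = {s1, s2, s4}, add states in Sat(empty ∧ ¬start) with every successor in Z. Already a fixed point.
Sat(A[(empty ∧ ¬start) U (empty ∨ ¬start)]) = {s1, s2, s4}
s0 ∉ Sat(A[(empty ∧ ¬start) U (empty ∨ ¬start)]) = {s1, s2, s4}, so the formula does not hold at s0.

No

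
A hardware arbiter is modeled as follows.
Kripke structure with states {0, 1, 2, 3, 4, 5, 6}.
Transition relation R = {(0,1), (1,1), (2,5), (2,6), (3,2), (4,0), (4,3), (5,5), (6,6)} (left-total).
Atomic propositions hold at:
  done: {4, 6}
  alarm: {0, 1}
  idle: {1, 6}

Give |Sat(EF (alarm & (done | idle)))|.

3

Sat(done | idle) = {1, 4, 6}
Sat(alarm & (done | idle)) = {1}
EF (alarm & (done | idle)): least fixpoint, start Z0 = {1}, add states with some successor in Z. Z1 = {0, 1}; Z2 = {0, 1, 4}; fixed.
Sat(EF (alarm & (done | idle))) = {0, 1, 4}
|Sat(EF (alarm & (done | idle)))| = |{0, 1, 4}| = 3.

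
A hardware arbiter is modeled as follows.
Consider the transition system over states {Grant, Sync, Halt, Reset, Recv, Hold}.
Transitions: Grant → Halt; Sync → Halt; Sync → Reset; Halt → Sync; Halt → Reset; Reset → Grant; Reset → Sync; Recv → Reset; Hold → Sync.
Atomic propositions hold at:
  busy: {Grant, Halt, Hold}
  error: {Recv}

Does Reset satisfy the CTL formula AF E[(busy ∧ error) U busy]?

Sat(busy ∧ error) = ∅
E[(busy ∧ error) U busy]: least fixpoint, start Z0 = Sat(busy) = {Grant, Halt, Hold}, add states in Sat(busy ∧ error) with some successor in Z. Already a fixed point.
Sat(E[(busy ∧ error) U busy]) = {Grant, Halt, Hold}
AF E[(busy ∧ error) U busy]: least fixpoint, start Z0 = {Grant, Halt, Hold}, add states with every successor in Z. Already a fixed point.
Sat(AF E[(busy ∧ error) U busy]) = {Grant, Halt, Hold}
Reset ∉ Sat(AF E[(busy ∧ error) U busy]) = {Grant, Halt, Hold}, so the formula does not hold at Reset.

No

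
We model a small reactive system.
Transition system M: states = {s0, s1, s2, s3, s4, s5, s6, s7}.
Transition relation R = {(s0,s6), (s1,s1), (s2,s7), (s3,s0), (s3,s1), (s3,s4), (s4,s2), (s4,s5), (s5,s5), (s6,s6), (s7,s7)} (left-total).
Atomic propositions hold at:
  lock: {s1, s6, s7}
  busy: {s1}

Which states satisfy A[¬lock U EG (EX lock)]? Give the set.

{s0, s1, s2, s3, s6, s7}

Sat(¬lock) = {s0, s2, s3, s4, s5}
Sat(EX lock) = {s : some successor in {s1, s6, s7}} = {s0, s1, s2, s3, s6, s7}
EG (EX lock): greatest fixpoint, start Z0 = {s0, s1, s2, s3, s6, s7}, keep only states in Sat with some successor in Z. Already a fixed point.
Sat(EG (EX lock)) = {s0, s1, s2, s3, s6, s7}
A[¬lock U EG (EX lock)]: least fixpoint, start Z0 = Sat(EG (EX lock)) = {s0, s1, s2, s3, s6, s7}, add states in Sat(¬lock) with every successor in Z. Already a fixed point.
Sat(A[¬lock U EG (EX lock)]) = {s0, s1, s2, s3, s6, s7}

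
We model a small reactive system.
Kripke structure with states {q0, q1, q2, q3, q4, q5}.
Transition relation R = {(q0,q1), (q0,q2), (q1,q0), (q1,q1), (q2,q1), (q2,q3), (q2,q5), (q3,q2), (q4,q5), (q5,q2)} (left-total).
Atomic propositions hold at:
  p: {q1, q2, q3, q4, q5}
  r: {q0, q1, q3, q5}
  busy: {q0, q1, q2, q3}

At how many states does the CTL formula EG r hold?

2

EG r: greatest fixpoint, start Z0 = {q0, q1, q3, q5}, keep only states in Sat with some successor in Z. Z1 = {q0, q1}; fixed.
Sat(EG r) = {q0, q1}
|Sat(EG r)| = |{q0, q1}| = 2.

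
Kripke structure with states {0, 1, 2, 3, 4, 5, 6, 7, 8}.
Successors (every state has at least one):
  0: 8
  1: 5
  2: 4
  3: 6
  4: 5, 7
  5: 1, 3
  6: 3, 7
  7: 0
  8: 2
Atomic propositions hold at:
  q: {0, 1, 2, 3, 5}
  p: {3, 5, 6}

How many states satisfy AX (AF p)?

3

AF p: least fixpoint, start Z0 = {3, 5, 6}, add states with every successor in Z. Z1 = {1, 3, 5, 6}; fixed.
Sat(AF p) = {1, 3, 5, 6}
Sat(AX (AF p)) = {s : every successor in {1, 3, 5, 6}} = {1, 3, 5}
|Sat(AX (AF p))| = |{1, 3, 5}| = 3.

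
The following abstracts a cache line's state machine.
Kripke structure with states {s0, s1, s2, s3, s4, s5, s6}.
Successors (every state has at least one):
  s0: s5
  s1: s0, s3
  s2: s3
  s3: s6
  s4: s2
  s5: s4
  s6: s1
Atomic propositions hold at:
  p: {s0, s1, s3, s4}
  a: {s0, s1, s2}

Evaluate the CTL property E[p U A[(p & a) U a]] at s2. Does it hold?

Sat(p & a) = {s0, s1}
A[(p & a) U a]: least fixpoint, start Z0 = Sat(a) = {s0, s1, s2}, add states in Sat(p & a) with every successor in Z. Already a fixed point.
Sat(A[(p & a) U a]) = {s0, s1, s2}
E[p U A[(p & a) U a]]: least fixpoint, start Z0 = Sat(A[(p & a) U a]) = {s0, s1, s2}, add states in Sat(p) with some successor in Z. Z1 = {s0, s1, s2, s4}; fixed.
Sat(E[p U A[(p & a) U a]]) = {s0, s1, s2, s4}
s2 ∈ Sat(E[p U A[(p & a) U a]]) = {s0, s1, s2, s4}, so the formula holds at s2.

Yes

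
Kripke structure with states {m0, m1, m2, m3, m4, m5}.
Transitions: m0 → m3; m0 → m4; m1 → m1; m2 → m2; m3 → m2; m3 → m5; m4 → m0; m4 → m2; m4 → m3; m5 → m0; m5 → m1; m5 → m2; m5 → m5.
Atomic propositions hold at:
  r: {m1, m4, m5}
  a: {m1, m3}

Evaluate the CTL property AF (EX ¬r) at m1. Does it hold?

No

Sat(¬r) = {m0, m2, m3}
Sat(EX ¬r) = {s : some successor in {m0, m2, m3}} = {m0, m2, m3, m4, m5}
AF (EX ¬r): least fixpoint, start Z0 = {m0, m2, m3, m4, m5}, add states with every successor in Z. Already a fixed point.
Sat(AF (EX ¬r)) = {m0, m2, m3, m4, m5}
m1 ∉ Sat(AF (EX ¬r)) = {m0, m2, m3, m4, m5}, so the formula does not hold at m1.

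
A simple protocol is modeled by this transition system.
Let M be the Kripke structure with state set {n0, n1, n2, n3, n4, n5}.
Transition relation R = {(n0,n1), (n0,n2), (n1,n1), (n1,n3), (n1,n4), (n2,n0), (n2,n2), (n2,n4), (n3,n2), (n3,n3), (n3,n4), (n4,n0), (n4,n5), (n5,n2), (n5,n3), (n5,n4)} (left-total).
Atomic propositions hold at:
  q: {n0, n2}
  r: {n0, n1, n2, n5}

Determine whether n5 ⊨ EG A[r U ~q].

Sat(~q) = {n1, n3, n4, n5}
A[r U ~q]: least fixpoint, start Z0 = Sat(~q) = {n1, n3, n4, n5}, add states in Sat(r) with every successor in Z. Already a fixed point.
Sat(A[r U ~q]) = {n1, n3, n4, n5}
EG A[r U ~q]: greatest fixpoint, start Z0 = {n1, n3, n4, n5}, keep only states in Sat with some successor in Z. Already a fixed point.
Sat(EG A[r U ~q]) = {n1, n3, n4, n5}
n5 ∈ Sat(EG A[r U ~q]) = {n1, n3, n4, n5}, so the formula holds at n5.

Yes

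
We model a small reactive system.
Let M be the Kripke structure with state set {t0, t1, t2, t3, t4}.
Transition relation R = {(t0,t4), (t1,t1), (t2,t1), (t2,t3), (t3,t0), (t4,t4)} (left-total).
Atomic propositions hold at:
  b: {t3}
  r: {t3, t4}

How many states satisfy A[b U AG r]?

AG r: greatest fixpoint, start Z0 = {t3, t4}, keep only states in Sat with every successor in Z. Z1 = {t4}; fixed.
Sat(AG r) = {t4}
A[b U AG r]: least fixpoint, start Z0 = Sat(AG r) = {t4}, add states in Sat(b) with every successor in Z. Already a fixed point.
Sat(A[b U AG r]) = {t4}
|Sat(A[b U AG r])| = |{t4}| = 1.

1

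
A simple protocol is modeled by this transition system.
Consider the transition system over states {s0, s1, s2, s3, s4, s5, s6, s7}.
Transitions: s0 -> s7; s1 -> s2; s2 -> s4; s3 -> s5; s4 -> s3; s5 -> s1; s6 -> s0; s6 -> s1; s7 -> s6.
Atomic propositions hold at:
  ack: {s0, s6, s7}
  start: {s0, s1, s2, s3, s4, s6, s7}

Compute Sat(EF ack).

{s0, s6, s7}

EF ack: least fixpoint, start Z0 = {s0, s6, s7}, add states with some successor in Z. Already a fixed point.
Sat(EF ack) = {s0, s6, s7}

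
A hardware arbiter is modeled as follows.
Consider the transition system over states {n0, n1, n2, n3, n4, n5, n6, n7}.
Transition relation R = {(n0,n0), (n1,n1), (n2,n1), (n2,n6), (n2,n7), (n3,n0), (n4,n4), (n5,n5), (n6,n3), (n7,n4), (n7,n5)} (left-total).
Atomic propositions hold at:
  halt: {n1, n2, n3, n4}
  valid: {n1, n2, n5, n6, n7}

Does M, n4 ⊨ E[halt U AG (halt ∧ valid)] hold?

Sat(halt ∧ valid) = {n1, n2}
AG (halt ∧ valid): greatest fixpoint, start Z0 = {n1, n2}, keep only states in Sat with every successor in Z. Z1 = {n1}; fixed.
Sat(AG (halt ∧ valid)) = {n1}
E[halt U AG (halt ∧ valid)]: least fixpoint, start Z0 = Sat(AG (halt ∧ valid)) = {n1}, add states in Sat(halt) with some successor in Z. Z1 = {n1, n2}; fixed.
Sat(E[halt U AG (halt ∧ valid)]) = {n1, n2}
n4 ∉ Sat(E[halt U AG (halt ∧ valid)]) = {n1, n2}, so the formula does not hold at n4.

No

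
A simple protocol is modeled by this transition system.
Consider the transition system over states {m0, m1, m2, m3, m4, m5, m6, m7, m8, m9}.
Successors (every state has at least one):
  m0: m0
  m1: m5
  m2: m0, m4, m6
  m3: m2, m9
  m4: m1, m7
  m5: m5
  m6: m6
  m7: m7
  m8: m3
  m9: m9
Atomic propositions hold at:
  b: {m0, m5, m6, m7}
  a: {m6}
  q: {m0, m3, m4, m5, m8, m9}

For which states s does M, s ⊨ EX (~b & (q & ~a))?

Sat(~b) = {m1, m2, m3, m4, m8, m9}
Sat(~a) = {m0, m1, m2, m3, m4, m5, m7, m8, m9}
Sat(q & ~a) = {m0, m3, m4, m5, m8, m9}
Sat(~b & (q & ~a)) = {m3, m4, m8, m9}
Sat(EX (~b & (q & ~a))) = {s : some successor in {m3, m4, m8, m9}} = {m2, m3, m8, m9}

{m2, m3, m8, m9}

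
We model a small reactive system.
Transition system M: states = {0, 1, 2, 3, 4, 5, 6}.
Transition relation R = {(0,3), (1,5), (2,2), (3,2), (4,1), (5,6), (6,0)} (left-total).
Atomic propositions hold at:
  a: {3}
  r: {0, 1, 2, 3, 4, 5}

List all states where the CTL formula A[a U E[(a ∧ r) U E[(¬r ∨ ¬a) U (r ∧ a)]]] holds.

{0, 1, 3, 4, 5, 6}

Sat(a ∧ r) = {3}
Sat(¬r) = {6}
Sat(¬a) = {0, 1, 2, 4, 5, 6}
Sat(¬r ∨ ¬a) = {0, 1, 2, 4, 5, 6}
Sat(r ∧ a) = {3}
E[(¬r ∨ ¬a) U (r ∧ a)]: least fixpoint, start Z0 = Sat((r ∧ a)) = {3}, add states in Sat(¬r ∨ ¬a) with some successor in Z. Z1 = {0, 3}; Z2 = {0, 3, 6}; Z3 = {0, 3, 5, 6}; Z4 = {0, 1, 3, 5, 6}; Z5 = {0, 1, 3, 4, 5, 6}; fixed.
Sat(E[(¬r ∨ ¬a) U (r ∧ a)]) = {0, 1, 3, 4, 5, 6}
E[(a ∧ r) U E[(¬r ∨ ¬a) U (r ∧ a)]]: least fixpoint, start Z0 = Sat(E[(¬r ∨ ¬a) U (r ∧ a)]) = {0, 1, 3, 4, 5, 6}, add states in Sat(a ∧ r) with some successor in Z. Already a fixed point.
Sat(E[(a ∧ r) U E[(¬r ∨ ¬a) U (r ∧ a)]]) = {0, 1, 3, 4, 5, 6}
A[a U E[(a ∧ r) U E[(¬r ∨ ¬a) U (r ∧ a)]]]: least fixpoint, start Z0 = Sat(E[(a ∧ r) U E[(¬r ∨ ¬a) U (r ∧ a)]]) = {0, 1, 3, 4, 5, 6}, add states in Sat(a) with every successor in Z. Already a fixed point.
Sat(A[a U E[(a ∧ r) U E[(¬r ∨ ¬a) U (r ∧ a)]]]) = {0, 1, 3, 4, 5, 6}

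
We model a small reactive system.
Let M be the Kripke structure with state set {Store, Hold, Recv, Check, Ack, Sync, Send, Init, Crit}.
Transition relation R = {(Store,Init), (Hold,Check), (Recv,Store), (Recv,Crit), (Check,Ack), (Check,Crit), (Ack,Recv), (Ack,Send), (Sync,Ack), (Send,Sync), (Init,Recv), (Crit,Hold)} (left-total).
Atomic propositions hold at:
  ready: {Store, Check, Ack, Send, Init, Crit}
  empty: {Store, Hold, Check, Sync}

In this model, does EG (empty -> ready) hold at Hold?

Sat(empty -> ready) = {Store, Recv, Check, Ack, Send, Init, Crit}
EG (empty -> ready): greatest fixpoint, start Z0 = {Store, Recv, Check, Ack, Send, Init, Crit}, keep only states in Sat with some successor in Z. Z1 = {Store, Recv, Check, Ack, Init}; fixed.
Sat(EG (empty -> ready)) = {Store, Recv, Check, Ack, Init}
Hold ∉ Sat(EG (empty -> ready)) = {Store, Recv, Check, Ack, Init}, so the formula does not hold at Hold.

No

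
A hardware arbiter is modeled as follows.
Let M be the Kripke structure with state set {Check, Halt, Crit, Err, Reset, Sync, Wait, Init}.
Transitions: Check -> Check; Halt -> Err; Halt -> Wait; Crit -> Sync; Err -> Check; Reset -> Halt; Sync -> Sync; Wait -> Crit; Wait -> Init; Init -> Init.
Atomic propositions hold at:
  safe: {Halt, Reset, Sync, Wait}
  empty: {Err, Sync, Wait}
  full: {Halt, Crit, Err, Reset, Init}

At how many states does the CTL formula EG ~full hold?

2

Sat(~full) = {Check, Sync, Wait}
EG ~full: greatest fixpoint, start Z0 = {Check, Sync, Wait}, keep only states in Sat with some successor in Z. Z1 = {Check, Sync}; fixed.
Sat(EG ~full) = {Check, Sync}
|Sat(EG ~full)| = |{Check, Sync}| = 2.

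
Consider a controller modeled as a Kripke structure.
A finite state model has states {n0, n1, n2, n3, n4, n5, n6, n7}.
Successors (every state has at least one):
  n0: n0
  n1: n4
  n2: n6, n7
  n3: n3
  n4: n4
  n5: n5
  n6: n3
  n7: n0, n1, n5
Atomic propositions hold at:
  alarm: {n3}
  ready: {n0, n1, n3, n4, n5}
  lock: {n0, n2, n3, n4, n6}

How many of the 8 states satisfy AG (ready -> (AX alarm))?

2

Sat(AX alarm) = {s : every successor in {n3}} = {n3, n6}
Sat(ready -> (AX alarm)) = {n2, n3, n6, n7}
AG (ready -> (AX alarm)): greatest fixpoint, start Z0 = {n2, n3, n6, n7}, keep only states in Sat with every successor in Z. Z1 = {n2, n3, n6}; Z2 = {n3, n6}; fixed.
Sat(AG (ready -> (AX alarm))) = {n3, n6}
|Sat(AG (ready -> (AX alarm)))| = |{n3, n6}| = 2.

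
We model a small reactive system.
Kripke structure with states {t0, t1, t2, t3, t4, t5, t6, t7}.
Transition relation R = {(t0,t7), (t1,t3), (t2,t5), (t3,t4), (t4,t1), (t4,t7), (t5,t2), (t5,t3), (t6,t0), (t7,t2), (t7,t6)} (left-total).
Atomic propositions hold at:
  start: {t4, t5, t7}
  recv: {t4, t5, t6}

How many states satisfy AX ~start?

Sat(~start) = {t0, t1, t2, t3, t6}
Sat(AX ~start) = {s : every successor in {t0, t1, t2, t3, t6}} = {t1, t5, t6, t7}
|Sat(AX ~start)| = |{t1, t5, t6, t7}| = 4.

4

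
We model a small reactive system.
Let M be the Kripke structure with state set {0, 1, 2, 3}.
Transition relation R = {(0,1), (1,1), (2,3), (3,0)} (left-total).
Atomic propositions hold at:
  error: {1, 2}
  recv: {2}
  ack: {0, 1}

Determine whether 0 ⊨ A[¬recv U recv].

Sat(¬recv) = {0, 1, 3}
A[¬recv U recv]: least fixpoint, start Z0 = Sat(recv) = {2}, add states in Sat(¬recv) with every successor in Z. Already a fixed point.
Sat(A[¬recv U recv]) = {2}
0 ∉ Sat(A[¬recv U recv]) = {2}, so the formula does not hold at 0.

No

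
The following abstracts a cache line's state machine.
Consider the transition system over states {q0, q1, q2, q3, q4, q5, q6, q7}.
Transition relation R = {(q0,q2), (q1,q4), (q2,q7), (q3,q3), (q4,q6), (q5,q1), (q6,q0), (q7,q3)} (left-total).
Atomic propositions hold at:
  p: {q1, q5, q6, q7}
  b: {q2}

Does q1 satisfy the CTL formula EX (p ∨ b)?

No

Sat(p ∨ b) = {q1, q2, q5, q6, q7}
Sat(EX (p ∨ b)) = {s : some successor in {q1, q2, q5, q6, q7}} = {q0, q2, q4, q5}
q1 ∉ Sat(EX (p ∨ b)) = {q0, q2, q4, q5}, so the formula does not hold at q1.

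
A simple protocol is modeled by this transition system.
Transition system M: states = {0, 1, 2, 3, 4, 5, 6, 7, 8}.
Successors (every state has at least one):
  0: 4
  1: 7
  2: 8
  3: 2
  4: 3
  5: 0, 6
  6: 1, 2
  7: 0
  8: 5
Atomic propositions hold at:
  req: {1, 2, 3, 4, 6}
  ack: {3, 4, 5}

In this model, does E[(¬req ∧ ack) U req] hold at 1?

Yes

Sat(¬req) = {0, 5, 7, 8}
Sat(¬req ∧ ack) = {5}
E[(¬req ∧ ack) U req]: least fixpoint, start Z0 = Sat(req) = {1, 2, 3, 4, 6}, add states in Sat(¬req ∧ ack) with some successor in Z. Z1 = {1, 2, 3, 4, 5, 6}; fixed.
Sat(E[(¬req ∧ ack) U req]) = {1, 2, 3, 4, 5, 6}
1 ∈ Sat(E[(¬req ∧ ack) U req]) = {1, 2, 3, 4, 5, 6}, so the formula holds at 1.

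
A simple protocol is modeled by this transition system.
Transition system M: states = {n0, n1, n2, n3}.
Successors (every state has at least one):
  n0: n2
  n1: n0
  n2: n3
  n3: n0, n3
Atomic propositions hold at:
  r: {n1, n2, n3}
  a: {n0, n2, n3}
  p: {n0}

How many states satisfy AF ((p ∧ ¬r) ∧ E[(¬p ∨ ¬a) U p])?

2

Sat(¬r) = {n0}
Sat(p ∧ ¬r) = {n0}
Sat(¬p) = {n1, n2, n3}
Sat(¬a) = {n1}
Sat(¬p ∨ ¬a) = {n1, n2, n3}
E[(¬p ∨ ¬a) U p]: least fixpoint, start Z0 = Sat(p) = {n0}, add states in Sat(¬p ∨ ¬a) with some successor in Z. Z1 = {n0, n1, n3}; Z2 = {n0, n1, n2, n3}; fixed.
Sat(E[(¬p ∨ ¬a) U p]) = {n0, n1, n2, n3}
Sat((p ∧ ¬r) ∧ E[(¬p ∨ ¬a) U p]) = {n0}
AF ((p ∧ ¬r) ∧ E[(¬p ∨ ¬a) U p]): least fixpoint, start Z0 = {n0}, add states with every successor in Z. Z1 = {n0, n1}; fixed.
Sat(AF ((p ∧ ¬r) ∧ E[(¬p ∨ ¬a) U p])) = {n0, n1}
|Sat(AF ((p ∧ ¬r) ∧ E[(¬p ∨ ¬a) U p]))| = |{n0, n1}| = 2.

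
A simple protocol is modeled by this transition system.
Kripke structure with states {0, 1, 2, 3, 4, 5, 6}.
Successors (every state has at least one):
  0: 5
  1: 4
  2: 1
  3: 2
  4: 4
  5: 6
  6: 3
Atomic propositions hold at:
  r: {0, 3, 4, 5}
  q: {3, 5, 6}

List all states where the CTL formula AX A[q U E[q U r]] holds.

{0, 1, 4, 5, 6}

E[q U r]: least fixpoint, start Z0 = Sat(r) = {0, 3, 4, 5}, add states in Sat(q) with some successor in Z. Z1 = {0, 3, 4, 5, 6}; fixed.
Sat(E[q U r]) = {0, 3, 4, 5, 6}
A[q U E[q U r]]: least fixpoint, start Z0 = Sat(E[q U r]) = {0, 3, 4, 5, 6}, add states in Sat(q) with every successor in Z. Already a fixed point.
Sat(A[q U E[q U r]]) = {0, 3, 4, 5, 6}
Sat(AX A[q U E[q U r]]) = {s : every successor in {0, 3, 4, 5, 6}} = {0, 1, 4, 5, 6}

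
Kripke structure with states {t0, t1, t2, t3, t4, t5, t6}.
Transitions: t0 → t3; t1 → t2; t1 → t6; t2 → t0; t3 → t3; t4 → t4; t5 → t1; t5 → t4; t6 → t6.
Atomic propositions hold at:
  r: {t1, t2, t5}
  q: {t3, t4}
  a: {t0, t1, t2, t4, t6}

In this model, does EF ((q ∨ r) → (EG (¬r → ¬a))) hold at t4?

No

Sat(q ∨ r) = {t1, t2, t3, t4, t5}
Sat(¬r) = {t0, t3, t4, t6}
Sat(¬a) = {t3, t5}
Sat(¬r → ¬a) = {t1, t2, t3, t5}
EG (¬r → ¬a): greatest fixpoint, start Z0 = {t1, t2, t3, t5}, keep only states in Sat with some successor in Z. Z1 = {t1, t3, t5}; Z2 = {t3, t5}; Z3 = {t3}; fixed.
Sat(EG (¬r → ¬a)) = {t3}
Sat((q ∨ r) → (EG (¬r → ¬a))) = {t0, t3, t6}
EF ((q ∨ r) → (EG (¬r → ¬a))): least fixpoint, start Z0 = {t0, t3, t6}, add states with some successor in Z. Z1 = {t0, t1, t2, t3, t6}; Z2 = {t0, t1, t2, t3, t5, t6}; fixed.
Sat(EF ((q ∨ r) → (EG (¬r → ¬a)))) = {t0, t1, t2, t3, t5, t6}
t4 ∉ Sat(EF ((q ∨ r) → (EG (¬r → ¬a)))) = {t0, t1, t2, t3, t5, t6}, so the formula does not hold at t4.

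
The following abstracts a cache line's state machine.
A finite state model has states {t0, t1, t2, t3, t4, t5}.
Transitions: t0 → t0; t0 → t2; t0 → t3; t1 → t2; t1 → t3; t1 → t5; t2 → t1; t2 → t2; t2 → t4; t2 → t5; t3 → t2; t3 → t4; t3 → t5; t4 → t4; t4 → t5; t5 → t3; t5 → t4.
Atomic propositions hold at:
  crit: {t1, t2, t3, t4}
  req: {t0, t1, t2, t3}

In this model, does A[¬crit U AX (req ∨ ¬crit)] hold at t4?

No

Sat(¬crit) = {t0, t5}
Sat(req ∨ ¬crit) = {t0, t1, t2, t3, t5}
Sat(AX (req ∨ ¬crit)) = {s : every successor in {t0, t1, t2, t3, t5}} = {t0, t1}
A[¬crit U AX (req ∨ ¬crit)]: least fixpoint, start Z0 = Sat(AX (req ∨ ¬crit)) = {t0, t1}, add states in Sat(¬crit) with every successor in Z. Already a fixed point.
Sat(A[¬crit U AX (req ∨ ¬crit)]) = {t0, t1}
t4 ∉ Sat(A[¬crit U AX (req ∨ ¬crit)]) = {t0, t1}, so the formula does not hold at t4.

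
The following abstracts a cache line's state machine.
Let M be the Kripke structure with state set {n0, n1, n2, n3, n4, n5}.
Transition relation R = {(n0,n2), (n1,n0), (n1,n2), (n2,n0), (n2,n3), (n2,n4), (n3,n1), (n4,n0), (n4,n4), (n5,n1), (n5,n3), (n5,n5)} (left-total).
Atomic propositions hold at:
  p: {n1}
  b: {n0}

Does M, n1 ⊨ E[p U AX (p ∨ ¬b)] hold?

Sat(¬b) = {n1, n2, n3, n4, n5}
Sat(p ∨ ¬b) = {n1, n2, n3, n4, n5}
Sat(AX (p ∨ ¬b)) = {s : every successor in {n1, n2, n3, n4, n5}} = {n0, n3, n5}
E[p U AX (p ∨ ¬b)]: least fixpoint, start Z0 = Sat(AX (p ∨ ¬b)) = {n0, n3, n5}, add states in Sat(p) with some successor in Z. Z1 = {n0, n1, n3, n5}; fixed.
Sat(E[p U AX (p ∨ ¬b)]) = {n0, n1, n3, n5}
n1 ∈ Sat(E[p U AX (p ∨ ¬b)]) = {n0, n1, n3, n5}, so the formula holds at n1.

Yes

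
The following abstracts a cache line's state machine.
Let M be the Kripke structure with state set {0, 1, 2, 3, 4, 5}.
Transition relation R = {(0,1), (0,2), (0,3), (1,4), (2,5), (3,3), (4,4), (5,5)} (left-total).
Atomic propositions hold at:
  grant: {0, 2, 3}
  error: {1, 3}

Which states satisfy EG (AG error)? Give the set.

{3}

AG error: greatest fixpoint, start Z0 = {1, 3}, keep only states in Sat with every successor in Z. Z1 = {3}; fixed.
Sat(AG error) = {3}
EG (AG error): greatest fixpoint, start Z0 = {3}, keep only states in Sat with some successor in Z. Already a fixed point.
Sat(EG (AG error)) = {3}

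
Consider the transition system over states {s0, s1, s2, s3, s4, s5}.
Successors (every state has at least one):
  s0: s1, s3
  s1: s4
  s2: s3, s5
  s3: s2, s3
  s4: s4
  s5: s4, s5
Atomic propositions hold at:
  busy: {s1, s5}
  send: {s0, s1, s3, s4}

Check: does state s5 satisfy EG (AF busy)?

AF busy: least fixpoint, start Z0 = {s1, s5}, add states with every successor in Z. Already a fixed point.
Sat(AF busy) = {s1, s5}
EG (AF busy): greatest fixpoint, start Z0 = {s1, s5}, keep only states in Sat with some successor in Z. Z1 = {s5}; fixed.
Sat(EG (AF busy)) = {s5}
s5 ∈ Sat(EG (AF busy)) = {s5}, so the formula holds at s5.

Yes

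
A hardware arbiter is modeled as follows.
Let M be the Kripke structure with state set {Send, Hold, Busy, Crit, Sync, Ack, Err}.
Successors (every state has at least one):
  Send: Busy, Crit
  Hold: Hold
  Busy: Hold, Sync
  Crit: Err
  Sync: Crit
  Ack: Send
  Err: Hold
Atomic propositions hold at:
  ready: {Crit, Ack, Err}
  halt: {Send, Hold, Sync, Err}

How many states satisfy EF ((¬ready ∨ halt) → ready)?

6

Sat(¬ready) = {Send, Hold, Busy, Sync}
Sat(¬ready ∨ halt) = {Send, Hold, Busy, Sync, Err}
Sat((¬ready ∨ halt) → ready) = {Crit, Ack, Err}
EF ((¬ready ∨ halt) → ready): least fixpoint, start Z0 = {Crit, Ack, Err}, add states with some successor in Z. Z1 = {Send, Crit, Sync, Ack, Err}; Z2 = {Send, Busy, Crit, Sync, Ack, Err}; fixed.
Sat(EF ((¬ready ∨ halt) → ready)) = {Send, Busy, Crit, Sync, Ack, Err}
|Sat(EF ((¬ready ∨ halt) → ready))| = |{Send, Busy, Crit, Sync, Ack, Err}| = 6.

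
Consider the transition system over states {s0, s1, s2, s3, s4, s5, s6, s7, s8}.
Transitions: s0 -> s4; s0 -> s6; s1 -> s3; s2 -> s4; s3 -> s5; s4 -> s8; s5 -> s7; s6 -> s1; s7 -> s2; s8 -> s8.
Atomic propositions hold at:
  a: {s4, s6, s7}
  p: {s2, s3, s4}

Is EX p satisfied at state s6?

No

Sat(EX p) = {s : some successor in {s2, s3, s4}} = {s0, s1, s2, s7}
s6 ∉ Sat(EX p) = {s0, s1, s2, s7}, so the formula does not hold at s6.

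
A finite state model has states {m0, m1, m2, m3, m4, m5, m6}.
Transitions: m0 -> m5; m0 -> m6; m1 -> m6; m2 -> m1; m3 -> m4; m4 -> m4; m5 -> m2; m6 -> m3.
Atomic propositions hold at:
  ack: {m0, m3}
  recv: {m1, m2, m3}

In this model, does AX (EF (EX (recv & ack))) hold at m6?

No

Sat(recv & ack) = {m3}
Sat(EX (recv & ack)) = {s : some successor in {m3}} = {m6}
EF (EX (recv & ack)): least fixpoint, start Z0 = {m6}, add states with some successor in Z. Z1 = {m0, m1, m6}; Z2 = {m0, m1, m2, m6}; Z3 = {m0, m1, m2, m5, m6}; fixed.
Sat(EF (EX (recv & ack))) = {m0, m1, m2, m5, m6}
Sat(AX (EF (EX (recv & ack)))) = {s : every successor in {m0, m1, m2, m5, m6}} = {m0, m1, m2, m5}
m6 ∉ Sat(AX (EF (EX (recv & ack)))) = {m0, m1, m2, m5}, so the formula does not hold at m6.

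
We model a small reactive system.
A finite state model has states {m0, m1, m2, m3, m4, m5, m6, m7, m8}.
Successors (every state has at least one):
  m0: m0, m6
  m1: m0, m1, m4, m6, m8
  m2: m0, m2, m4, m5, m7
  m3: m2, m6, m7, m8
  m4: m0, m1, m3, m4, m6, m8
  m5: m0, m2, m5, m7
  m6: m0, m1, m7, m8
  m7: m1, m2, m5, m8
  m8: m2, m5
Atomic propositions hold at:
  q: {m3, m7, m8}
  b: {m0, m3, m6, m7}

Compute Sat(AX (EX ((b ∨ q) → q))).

{m3, m7, m8}

Sat(b ∨ q) = {m0, m3, m6, m7, m8}
Sat((b ∨ q) → q) = {m1, m2, m3, m4, m5, m7, m8}
Sat(EX ((b ∨ q) → q)) = {s : some successor in {m1, m2, m3, m4, m5, m7, m8}} = {m1, m2, m3, m4, m5, m6, m7, m8}
Sat(AX (EX ((b ∨ q) → q))) = {s : every successor in {m1, m2, m3, m4, m5, m6, m7, m8}} = {m3, m7, m8}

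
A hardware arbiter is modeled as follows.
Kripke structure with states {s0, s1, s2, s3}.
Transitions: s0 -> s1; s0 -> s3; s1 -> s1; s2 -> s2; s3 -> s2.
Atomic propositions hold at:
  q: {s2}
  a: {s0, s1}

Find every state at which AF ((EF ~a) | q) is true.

Sat(~a) = {s2, s3}
EF ~a: least fixpoint, start Z0 = {s2, s3}, add states with some successor in Z. Z1 = {s0, s2, s3}; fixed.
Sat(EF ~a) = {s0, s2, s3}
Sat((EF ~a) | q) = {s0, s2, s3}
AF ((EF ~a) | q): least fixpoint, start Z0 = {s0, s2, s3}, add states with every successor in Z. Already a fixed point.
Sat(AF ((EF ~a) | q)) = {s0, s2, s3}

{s0, s2, s3}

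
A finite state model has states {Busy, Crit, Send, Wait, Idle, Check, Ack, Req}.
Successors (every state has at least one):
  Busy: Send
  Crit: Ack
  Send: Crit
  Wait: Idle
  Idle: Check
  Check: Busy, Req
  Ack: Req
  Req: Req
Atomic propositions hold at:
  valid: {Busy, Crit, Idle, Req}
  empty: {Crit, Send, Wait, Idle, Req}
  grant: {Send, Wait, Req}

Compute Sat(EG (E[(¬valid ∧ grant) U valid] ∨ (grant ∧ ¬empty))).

Sat(¬valid) = {Send, Wait, Check, Ack}
Sat(¬valid ∧ grant) = {Send, Wait}
E[(¬valid ∧ grant) U valid]: least fixpoint, start Z0 = Sat(valid) = {Busy, Crit, Idle, Req}, add states in Sat(¬valid ∧ grant) with some successor in Z. Z1 = {Busy, Crit, Send, Wait, Idle, Req}; fixed.
Sat(E[(¬valid ∧ grant) U valid]) = {Busy, Crit, Send, Wait, Idle, Req}
Sat(¬empty) = {Busy, Check, Ack}
Sat(grant ∧ ¬empty) = ∅
Sat(E[(¬valid ∧ grant) U valid] ∨ (grant ∧ ¬empty)) = {Busy, Crit, Send, Wait, Idle, Req}
EG (E[(¬valid ∧ grant) U valid] ∨ (grant ∧ ¬empty)): greatest fixpoint, start Z0 = {Busy, Crit, Send, Wait, Idle, Req}, keep only states in Sat with some successor in Z. Z1 = {Busy, Send, Wait, Req}; Z2 = {Busy, Req}; Z3 = {Req}; fixed.
Sat(EG (E[(¬valid ∧ grant) U valid] ∨ (grant ∧ ¬empty))) = {Req}

{Req}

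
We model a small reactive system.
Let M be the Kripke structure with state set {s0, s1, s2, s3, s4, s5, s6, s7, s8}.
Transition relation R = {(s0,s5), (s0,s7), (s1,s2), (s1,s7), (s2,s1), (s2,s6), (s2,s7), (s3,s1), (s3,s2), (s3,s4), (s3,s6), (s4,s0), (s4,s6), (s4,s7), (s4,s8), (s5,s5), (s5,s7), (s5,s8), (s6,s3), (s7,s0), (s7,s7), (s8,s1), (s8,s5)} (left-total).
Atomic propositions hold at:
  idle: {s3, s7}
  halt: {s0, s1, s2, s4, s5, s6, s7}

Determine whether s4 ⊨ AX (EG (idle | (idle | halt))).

No

Sat(idle | halt) = {s0, s1, s2, s3, s4, s5, s6, s7}
Sat(idle | (idle | halt)) = {s0, s1, s2, s3, s4, s5, s6, s7}
EG (idle | (idle | halt)): greatest fixpoint, start Z0 = {s0, s1, s2, s3, s4, s5, s6, s7}, keep only states in Sat with some successor in Z. Already a fixed point.
Sat(EG (idle | (idle | halt))) = {s0, s1, s2, s3, s4, s5, s6, s7}
Sat(AX (EG (idle | (idle | halt)))) = {s : every successor in {s0, s1, s2, s3, s4, s5, s6, s7}} = {s0, s1, s2, s3, s6, s7, s8}
s4 ∉ Sat(AX (EG (idle | (idle | halt)))) = {s0, s1, s2, s3, s6, s7, s8}, so the formula does not hold at s4.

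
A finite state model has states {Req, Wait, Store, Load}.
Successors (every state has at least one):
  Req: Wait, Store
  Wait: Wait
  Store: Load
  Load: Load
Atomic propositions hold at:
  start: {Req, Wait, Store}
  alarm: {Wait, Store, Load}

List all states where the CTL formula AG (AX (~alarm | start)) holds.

Sat(~alarm) = {Req}
Sat(~alarm | start) = {Req, Wait, Store}
Sat(AX (~alarm | start)) = {s : every successor in {Req, Wait, Store}} = {Req, Wait}
AG (AX (~alarm | start)): greatest fixpoint, start Z0 = {Req, Wait}, keep only states in Sat with every successor in Z. Z1 = {Wait}; fixed.
Sat(AG (AX (~alarm | start))) = {Wait}

{Wait}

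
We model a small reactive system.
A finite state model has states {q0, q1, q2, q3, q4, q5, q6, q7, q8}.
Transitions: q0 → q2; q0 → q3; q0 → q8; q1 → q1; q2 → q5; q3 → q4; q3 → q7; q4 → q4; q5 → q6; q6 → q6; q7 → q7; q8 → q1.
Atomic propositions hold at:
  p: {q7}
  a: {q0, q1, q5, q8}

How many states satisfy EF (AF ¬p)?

Sat(¬p) = {q0, q1, q2, q3, q4, q5, q6, q8}
AF ¬p: least fixpoint, start Z0 = {q0, q1, q2, q3, q4, q5, q6, q8}, add states with every successor in Z. Already a fixed point.
Sat(AF ¬p) = {q0, q1, q2, q3, q4, q5, q6, q8}
EF (AF ¬p): least fixpoint, start Z0 = {q0, q1, q2, q3, q4, q5, q6, q8}, add states with some successor in Z. Already a fixed point.
Sat(EF (AF ¬p)) = {q0, q1, q2, q3, q4, q5, q6, q8}
|Sat(EF (AF ¬p))| = |{q0, q1, q2, q3, q4, q5, q6, q8}| = 8.

8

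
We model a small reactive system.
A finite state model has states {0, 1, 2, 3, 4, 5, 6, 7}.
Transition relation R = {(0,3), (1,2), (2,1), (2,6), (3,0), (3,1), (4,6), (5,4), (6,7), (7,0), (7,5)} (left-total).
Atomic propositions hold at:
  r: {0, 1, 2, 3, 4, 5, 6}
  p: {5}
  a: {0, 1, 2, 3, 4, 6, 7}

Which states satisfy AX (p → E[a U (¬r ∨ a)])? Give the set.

{0, 1, 2, 3, 4, 5, 6}

Sat(¬r) = {7}
Sat(¬r ∨ a) = {0, 1, 2, 3, 4, 6, 7}
E[a U (¬r ∨ a)]: least fixpoint, start Z0 = Sat((¬r ∨ a)) = {0, 1, 2, 3, 4, 6, 7}, add states in Sat(a) with some successor in Z. Already a fixed point.
Sat(E[a U (¬r ∨ a)]) = {0, 1, 2, 3, 4, 6, 7}
Sat(p → E[a U (¬r ∨ a)]) = {0, 1, 2, 3, 4, 6, 7}
Sat(AX (p → E[a U (¬r ∨ a)])) = {s : every successor in {0, 1, 2, 3, 4, 6, 7}} = {0, 1, 2, 3, 4, 5, 6}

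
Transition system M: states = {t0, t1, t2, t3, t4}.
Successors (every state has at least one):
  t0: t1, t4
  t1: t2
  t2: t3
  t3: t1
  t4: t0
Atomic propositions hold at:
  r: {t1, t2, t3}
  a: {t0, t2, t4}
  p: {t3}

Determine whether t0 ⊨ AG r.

No

AG r: greatest fixpoint, start Z0 = {t1, t2, t3}, keep only states in Sat with every successor in Z. Already a fixed point.
Sat(AG r) = {t1, t2, t3}
t0 ∉ Sat(AG r) = {t1, t2, t3}, so the formula does not hold at t0.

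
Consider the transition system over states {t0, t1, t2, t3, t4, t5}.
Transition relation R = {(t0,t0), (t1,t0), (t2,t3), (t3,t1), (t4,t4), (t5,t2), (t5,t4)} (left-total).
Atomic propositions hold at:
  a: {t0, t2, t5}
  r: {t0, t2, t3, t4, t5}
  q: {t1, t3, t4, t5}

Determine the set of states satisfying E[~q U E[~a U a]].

{t0, t1, t2, t3, t5}

Sat(~q) = {t0, t2}
Sat(~a) = {t1, t3, t4}
E[~a U a]: least fixpoint, start Z0 = Sat(a) = {t0, t2, t5}, add states in Sat(~a) with some successor in Z. Z1 = {t0, t1, t2, t5}; Z2 = {t0, t1, t2, t3, t5}; fixed.
Sat(E[~a U a]) = {t0, t1, t2, t3, t5}
E[~q U E[~a U a]]: least fixpoint, start Z0 = Sat(E[~a U a]) = {t0, t1, t2, t3, t5}, add states in Sat(~q) with some successor in Z. Already a fixed point.
Sat(E[~q U E[~a U a]]) = {t0, t1, t2, t3, t5}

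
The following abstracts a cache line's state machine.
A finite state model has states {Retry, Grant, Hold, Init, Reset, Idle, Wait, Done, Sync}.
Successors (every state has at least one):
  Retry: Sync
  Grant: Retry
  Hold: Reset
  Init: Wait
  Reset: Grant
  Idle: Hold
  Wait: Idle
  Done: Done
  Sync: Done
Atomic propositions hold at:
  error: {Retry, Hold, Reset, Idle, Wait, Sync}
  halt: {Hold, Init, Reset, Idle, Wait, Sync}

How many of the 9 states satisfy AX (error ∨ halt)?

Sat(error ∨ halt) = {Retry, Hold, Init, Reset, Idle, Wait, Sync}
Sat(AX (error ∨ halt)) = {s : every successor in {Retry, Hold, Init, Reset, Idle, Wait, Sync}} = {Retry, Grant, Hold, Init, Idle, Wait}
|Sat(AX (error ∨ halt))| = |{Retry, Grant, Hold, Init, Idle, Wait}| = 6.

6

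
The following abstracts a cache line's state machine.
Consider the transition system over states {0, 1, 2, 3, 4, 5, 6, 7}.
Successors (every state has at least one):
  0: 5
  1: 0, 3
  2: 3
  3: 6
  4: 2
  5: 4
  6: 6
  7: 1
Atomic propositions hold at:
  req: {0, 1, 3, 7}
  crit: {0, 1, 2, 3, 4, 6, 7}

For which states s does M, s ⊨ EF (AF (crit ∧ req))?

Sat(crit ∧ req) = {0, 1, 3, 7}
AF (crit ∧ req): least fixpoint, start Z0 = {0, 1, 3, 7}, add states with every successor in Z. Z1 = {0, 1, 2, 3, 7}; Z2 = {0, 1, 2, 3, 4, 7}; Z3 = {0, 1, 2, 3, 4, 5, 7}; fixed.
Sat(AF (crit ∧ req)) = {0, 1, 2, 3, 4, 5, 7}
EF (AF (crit ∧ req)): least fixpoint, start Z0 = {0, 1, 2, 3, 4, 5, 7}, add states with some successor in Z. Already a fixed point.
Sat(EF (AF (crit ∧ req))) = {0, 1, 2, 3, 4, 5, 7}

{0, 1, 2, 3, 4, 5, 7}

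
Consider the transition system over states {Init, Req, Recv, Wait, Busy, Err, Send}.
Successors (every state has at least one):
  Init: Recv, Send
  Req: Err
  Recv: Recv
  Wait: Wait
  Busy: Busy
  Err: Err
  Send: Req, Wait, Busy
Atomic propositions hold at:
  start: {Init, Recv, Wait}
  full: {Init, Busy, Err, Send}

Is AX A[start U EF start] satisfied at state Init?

Yes

EF start: least fixpoint, start Z0 = {Init, Recv, Wait}, add states with some successor in Z. Z1 = {Init, Recv, Wait, Send}; fixed.
Sat(EF start) = {Init, Recv, Wait, Send}
A[start U EF start]: least fixpoint, start Z0 = Sat(EF start) = {Init, Recv, Wait, Send}, add states in Sat(start) with every successor in Z. Already a fixed point.
Sat(A[start U EF start]) = {Init, Recv, Wait, Send}
Sat(AX A[start U EF start]) = {s : every successor in {Init, Recv, Wait, Send}} = {Init, Recv, Wait}
Init ∈ Sat(AX A[start U EF start]) = {Init, Recv, Wait}, so the formula holds at Init.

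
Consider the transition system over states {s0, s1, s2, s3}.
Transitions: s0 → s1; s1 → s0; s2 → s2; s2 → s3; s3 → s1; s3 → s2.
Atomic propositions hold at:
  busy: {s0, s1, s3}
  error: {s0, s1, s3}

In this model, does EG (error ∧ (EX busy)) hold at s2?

Sat(EX busy) = {s : some successor in {s0, s1, s3}} = {s0, s1, s2, s3}
Sat(error ∧ (EX busy)) = {s0, s1, s3}
EG (error ∧ (EX busy)): greatest fixpoint, start Z0 = {s0, s1, s3}, keep only states in Sat with some successor in Z. Already a fixed point.
Sat(EG (error ∧ (EX busy))) = {s0, s1, s3}
s2 ∉ Sat(EG (error ∧ (EX busy))) = {s0, s1, s3}, so the formula does not hold at s2.

No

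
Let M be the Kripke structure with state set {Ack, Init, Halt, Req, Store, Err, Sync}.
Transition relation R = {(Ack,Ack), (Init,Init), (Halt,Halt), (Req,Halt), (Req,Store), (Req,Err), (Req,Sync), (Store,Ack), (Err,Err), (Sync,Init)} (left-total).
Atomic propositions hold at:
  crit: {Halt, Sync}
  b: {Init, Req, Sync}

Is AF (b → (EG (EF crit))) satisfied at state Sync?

EF crit: least fixpoint, start Z0 = {Halt, Sync}, add states with some successor in Z. Z1 = {Halt, Req, Sync}; fixed.
Sat(EF crit) = {Halt, Req, Sync}
EG (EF crit): greatest fixpoint, start Z0 = {Halt, Req, Sync}, keep only states in Sat with some successor in Z. Z1 = {Halt, Req}; fixed.
Sat(EG (EF crit)) = {Halt, Req}
Sat(b → (EG (EF crit))) = {Ack, Halt, Req, Store, Err}
AF (b → (EG (EF crit))): least fixpoint, start Z0 = {Ack, Halt, Req, Store, Err}, add states with every successor in Z. Already a fixed point.
Sat(AF (b → (EG (EF crit)))) = {Ack, Halt, Req, Store, Err}
Sync ∉ Sat(AF (b → (EG (EF crit)))) = {Ack, Halt, Req, Store, Err}, so the formula does not hold at Sync.

No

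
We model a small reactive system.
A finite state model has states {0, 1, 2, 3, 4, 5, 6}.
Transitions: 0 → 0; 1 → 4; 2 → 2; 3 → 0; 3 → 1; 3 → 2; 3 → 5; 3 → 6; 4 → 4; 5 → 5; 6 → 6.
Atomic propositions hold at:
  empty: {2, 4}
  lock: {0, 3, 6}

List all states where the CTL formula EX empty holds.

{1, 2, 3, 4}

Sat(EX empty) = {s : some successor in {2, 4}} = {1, 2, 3, 4}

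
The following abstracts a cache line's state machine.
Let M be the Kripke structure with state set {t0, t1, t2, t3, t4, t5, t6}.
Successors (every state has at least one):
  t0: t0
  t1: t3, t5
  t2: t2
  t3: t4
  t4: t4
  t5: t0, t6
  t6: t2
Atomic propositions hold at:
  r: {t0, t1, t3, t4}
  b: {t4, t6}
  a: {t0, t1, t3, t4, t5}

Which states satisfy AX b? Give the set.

{t3, t4}

Sat(AX b) = {s : every successor in {t4, t6}} = {t3, t4}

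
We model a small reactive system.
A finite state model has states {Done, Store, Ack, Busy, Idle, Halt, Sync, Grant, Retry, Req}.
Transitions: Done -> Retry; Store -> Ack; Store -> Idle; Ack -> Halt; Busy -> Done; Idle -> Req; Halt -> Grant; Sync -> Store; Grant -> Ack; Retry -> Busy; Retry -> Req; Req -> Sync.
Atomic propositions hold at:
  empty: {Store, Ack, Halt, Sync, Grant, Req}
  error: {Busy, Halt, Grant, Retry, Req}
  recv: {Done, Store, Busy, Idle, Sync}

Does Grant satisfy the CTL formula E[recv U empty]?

E[recv U empty]: least fixpoint, start Z0 = Sat(empty) = {Store, Ack, Halt, Sync, Grant, Req}, add states in Sat(recv) with some successor in Z. Z1 = {Store, Ack, Idle, Halt, Sync, Grant, Req}; fixed.
Sat(E[recv U empty]) = {Store, Ack, Idle, Halt, Sync, Grant, Req}
Grant ∈ Sat(E[recv U empty]) = {Store, Ack, Idle, Halt, Sync, Grant, Req}, so the formula holds at Grant.

Yes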